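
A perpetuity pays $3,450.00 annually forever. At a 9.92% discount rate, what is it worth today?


Formula: PV = C / r
Substituting: PV = $3,450.00 / 0.0992
PV = $34,778.23

$34,778.23


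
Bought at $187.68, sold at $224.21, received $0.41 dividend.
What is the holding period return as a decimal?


Formula: HPR = (P1 - P0 + D) / P0
Gain: $224.21 - $187.68 + $0.41 = $36.94
HPR = $36.94 / $187.68 = 0.1968

0.1968


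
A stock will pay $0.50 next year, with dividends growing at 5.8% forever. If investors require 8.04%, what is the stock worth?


Formula: P = D1 / (r - g)
Spread: r - g = 0.0804 - 0.058 = 0.0224
Substituting: P = $0.50 / 0.0224
P = $22.32

$22.32


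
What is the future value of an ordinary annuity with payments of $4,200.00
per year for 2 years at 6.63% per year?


Formula: FV = PMT * ((1+r)^n - 1) / r
Growth factor: (1 + 0.0663)^2 = 1.136996
Numerator: 1.136996 - 1 = 0.136996
FV = $4,200.00 * 0.136996 / 0.0663 = $8,678.46

$8,678.46


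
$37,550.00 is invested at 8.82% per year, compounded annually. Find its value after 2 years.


Formula: FV = P * (1 + r)^n
Substituting: FV = $37,550.00 * (1 + 0.0882)^2
Growth factor: (1.0882)^2 = 1.184179
FV = $37,550.00 * 1.184179 = $44,465.93

$44,465.93


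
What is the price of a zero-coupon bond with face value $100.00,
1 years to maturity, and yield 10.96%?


Formula: Price = FV / (1 + r)^n
Substituting: Price = $100.00 / (1 + 0.1096)^1
Discount factor: (1.1096)^1 = 1.1096
Price = $100.00 / 1.1096 = $90.12

$90.12


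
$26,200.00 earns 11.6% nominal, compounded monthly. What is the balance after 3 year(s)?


Formula: FV = P * (1 + r/m)^(m*t)
Period rate: r/m = 0.116 / 12 = 0.009667
Total periods: m*t = 12 * 3 = 36
Growth factor: (1 + 0.009667)^36 = 1.413867
FV = $26,200.00 * 1.413867 = $37,043.32

$37,043.32


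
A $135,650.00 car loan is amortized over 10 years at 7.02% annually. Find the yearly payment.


Formula: PMT = PV * r / (1 - (1+r)^(-n))
Denominator: 1 - (1 + 0.0702)^(-10) = 0.4926
Numerator: $135,650.00 * 0.0702 = 9522.63
PMT = 9522.63 / 0.4926 = $19,331.37

$19,331.37


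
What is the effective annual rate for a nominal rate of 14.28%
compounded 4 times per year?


Formula: EAR = (1 + r/m)^m - 1
Period rate: r/m = 0.1428 / 4 = 0.0357
Compounding: (1 + 0.0357)^4 = 1.150631
EAR = 1.150631 - 1 = 0.150631

0.150631


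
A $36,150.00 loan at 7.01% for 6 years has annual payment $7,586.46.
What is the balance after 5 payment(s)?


Formula: Balance = PV*(1+r)^k - PMT*((1+r)^k - 1)/r
Growth: (1 + 0.0701)^5 = 1.403207
Accumulated factor: ((1+r)^k - 1)/r = 5.751887
Balance = $36,150.00 * 1.403207 - $7,586.46 * 5.751887
Balance = $7,089.48

$7,089.48


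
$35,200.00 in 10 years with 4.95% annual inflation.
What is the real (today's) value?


Formula: Real value = nominal / (1 + inflation)^years
Price level: (1 + 0.0495)^10 = 1.621155
Real value = $35,200.00 / 1.621155 = $21,712.92

$21,712.92


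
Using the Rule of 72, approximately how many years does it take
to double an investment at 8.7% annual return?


Formula: Years ≈ 72 / r
Substituting: Years ≈ 72 / 8.7
Years ≈ 8.3

8.3 years


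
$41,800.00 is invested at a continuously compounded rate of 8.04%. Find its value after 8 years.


Formula: FV = P * e^(r*t)
Exponent: r*t = 0.0804 * 8 = 0.6432
e^(0.6432) = 1.902559
FV = $41,800.00 * 1.902559 = $79,526.98

$79,526.98


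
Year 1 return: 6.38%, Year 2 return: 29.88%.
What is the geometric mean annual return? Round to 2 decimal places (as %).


Formula: Geometric mean = ((1+r1)*(1+r2))^(1/2) - 1
Product: (1 + 0.0638) * (1 + 0.2988) = 1.0638 * 1.2988 = 1.381663
Square root: 1.381663^0.5 = 1.175442
Geometric mean = 1.175442 - 1 = 0.175442
As percentage: 17.54%

17.54%


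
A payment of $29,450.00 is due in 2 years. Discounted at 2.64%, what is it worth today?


Formula: PV = FV / (1 + r)^n
Substituting: PV = $29,450.00 / (1 + 0.0264)^2
Discount factor: (1.0264)^2 = 1.053497
PV = $29,450.00 / 1.053497 = $27,954.52

$27,954.52


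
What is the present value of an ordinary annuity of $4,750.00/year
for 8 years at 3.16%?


Formula: PV = PMT * (1 - (1+r)^(-n)) / r
Discount factor: (1 + 0.0316)^(-8) = 0.779667
Bracket: 1 - 0.779667 = 0.220333
PV = $4,750.00 * 0.220333 / 0.0316 = $33,119.63

$33,119.63


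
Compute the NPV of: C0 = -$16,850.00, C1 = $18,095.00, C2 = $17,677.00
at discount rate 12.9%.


Formula: NPV = C0 + C1/(1+r) + C2/(1+r)^2
Discount C1: $18,095.00 / (1 + 0.129) = $16,027.46
Discount C2: $17,677.00 / (1 + 0.129)^2 = $13,868.22
NPV = -$16,850.00 + $16,027.46 + $13,868.22 = $13,045.68

$13,045.68


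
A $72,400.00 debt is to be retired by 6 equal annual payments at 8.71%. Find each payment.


Formula: PMT = PV * r / (1 - (1+r)^(-n))
Denominator: 1 - (1 + 0.0871)^(-6) = 0.394125
Numerator: $72,400.00 * 0.0871 = 6306.04
PMT = 6306.04 / 0.394125 = $16,000.10

$16,000.10


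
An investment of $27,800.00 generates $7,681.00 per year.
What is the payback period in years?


Formula: Payback = investment / annual cash flow
Substituting: Payback = $27,800.00 / $7,681.00
Payback = 3.6193 years

3.6193 years


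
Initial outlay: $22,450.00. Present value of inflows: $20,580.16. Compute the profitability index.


Formula: PI = PV(cash flows) / initial investment
Substituting: PI = $20,580.16 / $22,450.00
PI = 0.9167

0.9167


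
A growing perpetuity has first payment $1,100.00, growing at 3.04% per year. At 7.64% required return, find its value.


Formula: PV = C / (r - g)
Spread: r - g = 0.0764 - 0.0304 = 0.046
Substituting: PV = $1,100.00 / 0.046
PV = $23,913.04

$23,913.04


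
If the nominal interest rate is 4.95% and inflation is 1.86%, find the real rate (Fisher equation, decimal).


Formula: (1 + r_real) = (1 + r_nom) / (1 + inflation)
Substituting: (1 + r_real) = 1.0495 / 1.0186
(1 + r_real) = 1.030336
r_real = 1.030336 - 1 = 0.030336

0.030336


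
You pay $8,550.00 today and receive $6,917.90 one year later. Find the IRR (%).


Formula: IRR = C1/C0 - 1
Substituting: IRR = $6,917.90 / $8,550.00 - 1
Ratio: 0.809111 - 1 = -0.190889
IRR = -19.0889%

-19.0889%


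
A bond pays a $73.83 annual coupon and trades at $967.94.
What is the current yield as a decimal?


Formula: Current yield = annual coupon / price
Substituting: CY = $73.83 / $967.94
CY = 0.076275

0.076275


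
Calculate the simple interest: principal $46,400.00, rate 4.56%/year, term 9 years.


Formula: I = P * r * t
Substituting: I = $46,400.00 * 0.0456 * 9
Step: I = $46,400.00 * 0.4104
I = $19,042.56

$19,042.56


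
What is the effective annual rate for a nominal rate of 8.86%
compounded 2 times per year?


Formula: EAR = (1 + r/m)^m - 1
Period rate: r/m = 0.0886 / 2 = 0.0443
Compounding: (1 + 0.0443)^2 = 1.090562
EAR = 1.090562 - 1 = 0.090562

0.090562


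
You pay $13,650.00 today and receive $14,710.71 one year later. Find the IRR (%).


Formula: IRR = C1/C0 - 1
Substituting: IRR = $14,710.71 / $13,650.00 - 1
Ratio: 1.077708 - 1 = 0.077708
IRR = 7.7708%

7.7708%


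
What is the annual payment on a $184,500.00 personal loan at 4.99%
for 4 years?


Formula: PMT = PV * r / (1 - (1+r)^(-n))
Denominator: 1 - (1 + 0.0499)^(-4) = 0.176984
Numerator: $184,500.00 * 0.0499 = 9206.55
PMT = 9206.55 / 0.176984 = $52,019.10

$52,019.10


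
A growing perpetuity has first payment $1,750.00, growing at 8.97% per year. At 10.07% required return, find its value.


Formula: PV = C / (r - g)
Spread: r - g = 0.1007 - 0.0897 = 0.011
Substituting: PV = $1,750.00 / 0.011
PV = $159,090.91

$159,090.91


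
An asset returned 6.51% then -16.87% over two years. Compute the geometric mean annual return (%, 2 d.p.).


Formula: Geometric mean = ((1+r1)*(1+r2))^(1/2) - 1
Product: (1 + 0.0651) * (1 + -0.1687) = 1.0651 * 0.8313 = 0.885418
Square root: 0.885418^0.5 = 0.940966
Geometric mean = 0.940966 - 1 = -0.059034
As percentage: -5.90%

-5.90%


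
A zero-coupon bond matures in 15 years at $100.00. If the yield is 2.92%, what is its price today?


Formula: Price = FV / (1 + r)^n
Substituting: Price = $100.00 / (1 + 0.0292)^15
Discount factor: (1.0292)^15 = 1.539915
Price = $100.00 / 1.539915 = $64.94

$64.94


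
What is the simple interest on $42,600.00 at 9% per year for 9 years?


Formula: I = P * r * t
Substituting: I = $42,600.00 * 0.09 * 9
Step: I = $42,600.00 * 0.81
I = $34,506.00

$34,506.00


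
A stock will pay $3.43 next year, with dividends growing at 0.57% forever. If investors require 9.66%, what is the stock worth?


Formula: P = D1 / (r - g)
Spread: r - g = 0.0966 - 0.0057 = 0.0909
Substituting: P = $3.43 / 0.0909
P = $37.73

$37.73


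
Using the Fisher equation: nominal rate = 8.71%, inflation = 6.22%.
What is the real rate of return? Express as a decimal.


Formula: (1 + r_real) = (1 + r_nom) / (1 + inflation)
Substituting: (1 + r_real) = 1.0871 / 1.0622
(1 + r_real) = 1.023442
r_real = 1.023442 - 1 = 0.023442

0.023442


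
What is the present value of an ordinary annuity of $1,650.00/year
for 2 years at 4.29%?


Formula: PV = PMT * (1 - (1+r)^(-n)) / r
Discount factor: (1 + 0.0429)^(-2) = 0.919422
Bracket: 1 - 0.919422 = 0.080578
PV = $1,650.00 * 0.080578 / 0.0429 = $3,099.17

$3,099.17


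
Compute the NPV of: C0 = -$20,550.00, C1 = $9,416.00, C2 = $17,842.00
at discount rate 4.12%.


Formula: NPV = C0 + C1/(1+r) + C2/(1+r)^2
Discount C1: $9,416.00 / (1 + 0.0412) = $9,043.41
Discount C2: $17,842.00 / (1 + 0.0412)^2 = $16,457.93
NPV = -$20,550.00 + $9,043.41 + $16,457.93 = $4,951.34

$4,951.34


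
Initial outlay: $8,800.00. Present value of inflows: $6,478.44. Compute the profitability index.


Formula: PI = PV(cash flows) / initial investment
Substituting: PI = $6,478.44 / $8,800.00
PI = 0.7362

0.7362


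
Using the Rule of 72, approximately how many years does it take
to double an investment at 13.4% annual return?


Formula: Years ≈ 72 / r
Substituting: Years ≈ 72 / 13.4
Years ≈ 5.4

5.4 years


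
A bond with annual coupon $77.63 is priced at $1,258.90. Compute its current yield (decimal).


Formula: Current yield = annual coupon / price
Substituting: CY = $77.63 / $1,258.90
CY = 0.061665

0.061665


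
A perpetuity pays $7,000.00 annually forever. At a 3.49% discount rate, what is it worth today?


Formula: PV = C / r
Substituting: PV = $7,000.00 / 0.0349
PV = $200,573.07

$200,573.07


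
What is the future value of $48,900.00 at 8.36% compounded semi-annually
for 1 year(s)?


Formula: FV = P * (1 + r/m)^(m*t)
Period rate: r/m = 0.0836 / 2 = 0.0418
Total periods: m*t = 2 * 1 = 2
Growth factor: (1 + 0.0418)^2 = 1.085347
FV = $48,900.00 * 1.085347 = $53,073.48

$53,073.48


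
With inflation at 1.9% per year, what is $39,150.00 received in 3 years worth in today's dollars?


Formula: Real value = nominal / (1 + inflation)^years
Price level: (1 + 0.019)^3 = 1.05809
Real value = $39,150.00 / 1.05809 = $37,000.64

$37,000.64


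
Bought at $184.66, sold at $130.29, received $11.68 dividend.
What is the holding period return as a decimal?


Formula: HPR = (P1 - P0 + D) / P0
Gain: $130.29 - $184.66 + $11.68 = -$42.69
HPR = -$42.69 / $184.66 = -0.2312

-0.2312


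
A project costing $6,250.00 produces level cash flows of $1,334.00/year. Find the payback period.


Formula: Payback = investment / annual cash flow
Substituting: Payback = $6,250.00 / $1,334.00
Payback = 4.6852 years

4.6852 years


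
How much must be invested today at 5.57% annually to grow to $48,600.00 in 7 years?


Formula: PV = FV / (1 + r)^n
Substituting: PV = $48,600.00 / (1 + 0.0557)^7
Discount factor: (1.0557)^7 = 1.461449
PV = $48,600.00 / 1.461449 = $33,254.67

$33,254.67


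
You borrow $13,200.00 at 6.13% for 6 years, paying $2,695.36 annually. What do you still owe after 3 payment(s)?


Formula: Balance = PV*(1+r)^k - PMT*((1+r)^k - 1)/r
Growth: (1 + 0.0613)^3 = 1.195403
Accumulated factor: ((1+r)^k - 1)/r = 3.187658
Balance = $13,200.00 * 1.195403 - $2,695.36 * 3.187658
Balance = $7,187.44

$7,187.44


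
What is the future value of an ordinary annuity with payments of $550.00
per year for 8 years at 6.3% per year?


Formula: FV = PMT * ((1+r)^n - 1) / r
Growth factor: (1 + 0.063)^8 = 1.630295
Numerator: 1.630295 - 1 = 0.630295
FV = $550.00 * 0.630295 / 0.063 = $5,502.57

$5,502.57


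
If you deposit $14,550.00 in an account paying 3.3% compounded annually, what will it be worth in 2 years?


Formula: FV = P * (1 + r)^n
Substituting: FV = $14,550.00 * (1 + 0.033)^2
Growth factor: (1.033)^2 = 1.067089
FV = $14,550.00 * 1.067089 = $15,526.14

$15,526.14


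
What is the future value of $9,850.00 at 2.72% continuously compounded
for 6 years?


Formula: FV = P * e^(r*t)
Exponent: r*t = 0.0272 * 6 = 0.1632
e^(0.1632) = 1.177272
FV = $9,850.00 * 1.177272 = $11,596.13

$11,596.13


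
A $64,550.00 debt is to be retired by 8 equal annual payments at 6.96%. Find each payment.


Formula: PMT = PV * r / (1 - (1+r)^(-n))
Denominator: 1 - (1 + 0.0696)^(-8) = 0.416247
Numerator: $64,550.00 * 0.0696 = 4492.68
PMT = 4492.68 / 0.416247 = $10,793.29

$10,793.29


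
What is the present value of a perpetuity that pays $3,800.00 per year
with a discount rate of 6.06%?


Formula: PV = C / r
Substituting: PV = $3,800.00 / 0.0606
PV = $62,706.27

$62,706.27


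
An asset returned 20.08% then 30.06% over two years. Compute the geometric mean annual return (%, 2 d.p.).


Formula: Geometric mean = ((1+r1)*(1+r2))^(1/2) - 1
Product: (1 + 0.2008) * (1 + 0.3006) = 1.2008 * 1.3006 = 1.56176
Square root: 1.56176^0.5 = 1.249704
Geometric mean = 1.249704 - 1 = 0.249704
As percentage: 24.97%

24.97%


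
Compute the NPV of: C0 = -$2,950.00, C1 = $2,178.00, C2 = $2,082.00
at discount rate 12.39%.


Formula: NPV = C0 + C1/(1+r) + C2/(1+r)^2
Discount C1: $2,178.00 / (1 + 0.1239) = $1,937.89
Discount C2: $2,082.00 / (1 + 0.1239)^2 = $1,648.26
NPV = -$2,950.00 + $1,937.89 + $1,648.26 = $636.15

$636.15


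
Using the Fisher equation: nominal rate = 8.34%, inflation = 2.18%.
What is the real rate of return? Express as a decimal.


Formula: (1 + r_real) = (1 + r_nom) / (1 + inflation)
Substituting: (1 + r_real) = 1.0834 / 1.0218
(1 + r_real) = 1.060286
r_real = 1.060286 - 1 = 0.060286

0.060286


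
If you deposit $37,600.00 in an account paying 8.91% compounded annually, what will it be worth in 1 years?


Formula: FV = P * (1 + r)^n
Substituting: FV = $37,600.00 * (1 + 0.0891)^1
Growth factor: (1.0891)^1 = 1.0891
FV = $37,600.00 * 1.0891 = $40,950.16

$40,950.16


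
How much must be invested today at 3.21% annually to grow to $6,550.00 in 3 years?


Formula: PV = FV / (1 + r)^n
Substituting: PV = $6,550.00 / (1 + 0.0321)^3
Discount factor: (1.0321)^3 = 1.099424
PV = $6,550.00 / 1.099424 = $5,957.66

$5,957.66


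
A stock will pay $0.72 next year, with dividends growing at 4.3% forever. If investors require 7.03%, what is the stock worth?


Formula: P = D1 / (r - g)
Spread: r - g = 0.0703 - 0.043 = 0.0273
Substituting: P = $0.72 / 0.0273
P = $26.37

$26.37


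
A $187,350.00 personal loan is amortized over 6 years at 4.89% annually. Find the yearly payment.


Formula: PMT = PV * r / (1 - (1+r)^(-n))
Denominator: 1 - (1 + 0.0489)^(-6) = 0.249077
Numerator: $187,350.00 * 0.0489 = 9161.415
PMT = 9161.415 / 0.249077 = $36,781.48

$36,781.48


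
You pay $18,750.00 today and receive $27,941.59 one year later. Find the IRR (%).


Formula: IRR = C1/C0 - 1
Substituting: IRR = $27,941.59 / $18,750.00 - 1
Ratio: 1.490218 - 1 = 0.490218
IRR = 49.0218%

49.0218%


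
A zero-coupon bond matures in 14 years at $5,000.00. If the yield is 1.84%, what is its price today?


Formula: Price = FV / (1 + r)^n
Substituting: Price = $5,000.00 / (1 + 0.0184)^14
Discount factor: (1.0184)^14 = 1.290796
Price = $5,000.00 / 1.290796 = $3,873.58

$3,873.58


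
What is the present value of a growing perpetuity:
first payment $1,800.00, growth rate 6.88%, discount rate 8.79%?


Formula: PV = C / (r - g)
Spread: r - g = 0.0879 - 0.0688 = 0.0191
Substituting: PV = $1,800.00 / 0.0191
PV = $94,240.84

$94,240.84


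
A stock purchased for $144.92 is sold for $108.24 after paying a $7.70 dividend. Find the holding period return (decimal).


Formula: HPR = (P1 - P0 + D) / P0
Gain: $108.24 - $144.92 + $7.70 = -$28.98
HPR = -$28.98 / $144.92 = -0.2

-0.2


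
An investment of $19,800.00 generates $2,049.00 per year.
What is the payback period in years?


Formula: Payback = investment / annual cash flow
Substituting: Payback = $19,800.00 / $2,049.00
Payback = 9.6633 years

9.6633 years


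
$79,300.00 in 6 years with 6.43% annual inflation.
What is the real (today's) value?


Formula: Real value = nominal / (1 + inflation)^years
Price level: (1 + 0.0643)^6 = 1.453397
Real value = $79,300.00 / 1.453397 = $54,561.82

$54,561.82


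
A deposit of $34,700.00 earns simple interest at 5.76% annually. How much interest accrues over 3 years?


Formula: I = P * r * t
Substituting: I = $34,700.00 * 0.0576 * 3
Step: I = $34,700.00 * 0.1728
I = $5,996.16

$5,996.16


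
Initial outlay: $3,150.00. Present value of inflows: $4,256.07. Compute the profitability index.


Formula: PI = PV(cash flows) / initial investment
Substituting: PI = $4,256.07 / $3,150.00
PI = 1.3511

1.3511


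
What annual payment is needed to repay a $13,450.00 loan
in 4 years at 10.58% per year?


Formula: PMT = PV * r / (1 - (1+r)^(-n))
Denominator: 1 - (1 + 0.1058)^(-4) = 0.331204
Numerator: $13,450.00 * 0.1058 = 1423.01
PMT = 1423.01 / 0.331204 = $4,296.48

$4,296.48


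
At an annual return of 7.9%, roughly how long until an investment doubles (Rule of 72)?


Formula: Years ≈ 72 / r
Substituting: Years ≈ 72 / 7.9
Years ≈ 9.1

9.1 years


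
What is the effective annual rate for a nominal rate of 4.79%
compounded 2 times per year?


Formula: EAR = (1 + r/m)^m - 1
Period rate: r/m = 0.0479 / 2 = 0.02395
Compounding: (1 + 0.02395)^2 = 1.048474
EAR = 1.048474 - 1 = 0.048474

0.048474


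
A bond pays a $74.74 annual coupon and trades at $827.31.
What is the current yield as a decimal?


Formula: Current yield = annual coupon / price
Substituting: CY = $74.74 / $827.31
CY = 0.090341

0.090341


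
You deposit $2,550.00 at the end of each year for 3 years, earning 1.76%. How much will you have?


Formula: FV = PMT * ((1+r)^n - 1) / r
Growth factor: (1 + 0.0176)^3 = 1.053735
Numerator: 1.053735 - 1 = 0.053735
FV = $2,550.00 * 0.053735 / 0.0176 = $7,785.43

$7,785.43


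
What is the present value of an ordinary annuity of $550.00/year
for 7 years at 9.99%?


Formula: PV = PMT * (1 - (1+r)^(-n)) / r
Discount factor: (1 + 0.0999)^(-7) = 0.513485
Bracket: 1 - 0.513485 = 0.486515
PV = $550.00 * 0.486515 / 0.0999 = $2,678.51

$2,678.51


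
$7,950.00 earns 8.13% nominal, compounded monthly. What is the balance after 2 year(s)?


Formula: FV = P * (1 + r/m)^(m*t)
Period rate: r/m = 0.0813 / 12 = 0.006775
Total periods: m*t = 12 * 2 = 24
Growth factor: (1 + 0.006775)^24 = 1.175921
FV = $7,950.00 * 1.175921 = $9,348.57

$9,348.57


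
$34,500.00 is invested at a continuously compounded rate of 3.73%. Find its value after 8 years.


Formula: FV = P * e^(r*t)
Exponent: r*t = 0.0373 * 8 = 0.2984
e^(0.2984) = 1.347701
FV = $34,500.00 * 1.347701 = $46,495.68

$46,495.68


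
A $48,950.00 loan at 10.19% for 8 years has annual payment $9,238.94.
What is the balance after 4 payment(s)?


Formula: Balance = PV*(1+r)^k - PMT*((1+r)^k - 1)/r
Growth: (1 + 0.1019)^4 = 1.474242
Accumulated factor: ((1+r)^k - 1)/r = 4.653993
Balance = $48,950.00 * 1.474242 - $9,238.94 * 4.653993
Balance = $29,166.18

$29,166.18


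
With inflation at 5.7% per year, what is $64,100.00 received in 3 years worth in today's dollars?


Formula: Real value = nominal / (1 + inflation)^years
Price level: (1 + 0.057)^3 = 1.180932
Real value = $64,100.00 / 1.180932 = $54,279.15

$54,279.15


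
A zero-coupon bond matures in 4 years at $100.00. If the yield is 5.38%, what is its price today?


Formula: Price = FV / (1 + r)^n
Substituting: Price = $100.00 / (1 + 0.0538)^4
Discount factor: (1.0538)^4 = 1.233198
Price = $100.00 / 1.233198 = $81.09

$81.09


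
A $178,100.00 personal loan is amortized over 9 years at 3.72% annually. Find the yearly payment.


Formula: PMT = PV * r / (1 - (1+r)^(-n))
Denominator: 1 - (1 + 0.0372)^(-9) = 0.280158
Numerator: $178,100.00 * 0.0372 = 6625.32
PMT = 6625.32 / 0.280158 = $23,648.55

$23,648.55


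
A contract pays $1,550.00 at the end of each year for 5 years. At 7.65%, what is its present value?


Formula: PV = PMT * (1 - (1+r)^(-n)) / r
Discount factor: (1 + 0.0765)^(-5) = 0.691719
Bracket: 1 - 0.691719 = 0.308281
PV = $1,550.00 * 0.308281 / 0.0765 = $6,246.21

$6,246.21


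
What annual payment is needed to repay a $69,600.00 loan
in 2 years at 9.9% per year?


Formula: PMT = PV * r / (1 - (1+r)^(-n))
Denominator: 1 - (1 + 0.099)^(-2) = 0.172049
Numerator: $69,600.00 * 0.099 = 6890.4
PMT = 6890.4 / 0.172049 = $40,049.05

$40,049.05


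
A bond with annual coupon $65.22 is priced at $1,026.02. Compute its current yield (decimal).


Formula: Current yield = annual coupon / price
Substituting: CY = $65.22 / $1,026.02
CY = 0.063566

0.063566


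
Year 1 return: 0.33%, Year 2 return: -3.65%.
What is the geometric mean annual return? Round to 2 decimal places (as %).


Formula: Geometric mean = ((1+r1)*(1+r2))^(1/2) - 1
Product: (1 + 0.0033) * (1 + -0.0365) = 1.0033 * 0.9635 = 0.96668
Square root: 0.96668^0.5 = 0.983199
Geometric mean = 0.983199 - 1 = -0.016801
As percentage: -1.68%

-1.68%


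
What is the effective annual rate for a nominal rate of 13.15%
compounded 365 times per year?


Formula: EAR = (1 + r/m)^m - 1
Period rate: r/m = 0.1315 / 365 = 0.00036
Compounding: (1 + 0.00036)^365 = 1.140511
EAR = 1.140511 - 1 = 0.140511

0.140511


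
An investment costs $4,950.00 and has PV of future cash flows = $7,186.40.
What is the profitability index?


Formula: PI = PV(cash flows) / initial investment
Substituting: PI = $7,186.40 / $4,950.00
PI = 1.4518

1.4518


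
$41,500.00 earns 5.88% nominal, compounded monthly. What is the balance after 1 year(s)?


Formula: FV = P * (1 + r/m)^(m*t)
Period rate: r/m = 0.0588 / 12 = 0.0049
Total periods: m*t = 12 * 1 = 12
Growth factor: (1 + 0.0049)^12 = 1.060411
FV = $41,500.00 * 1.060411 = $44,007.05

$44,007.05


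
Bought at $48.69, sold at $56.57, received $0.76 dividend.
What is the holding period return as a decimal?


Formula: HPR = (P1 - P0 + D) / P0
Gain: $56.57 - $48.69 + $0.76 = $8.64
HPR = $8.64 / $48.69 = 0.1774

0.1774


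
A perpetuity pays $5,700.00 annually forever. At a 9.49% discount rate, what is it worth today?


Formula: PV = C / r
Substituting: PV = $5,700.00 / 0.0949
PV = $60,063.22

$60,063.22


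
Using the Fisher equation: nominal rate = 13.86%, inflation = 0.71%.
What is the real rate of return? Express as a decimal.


Formula: (1 + r_real) = (1 + r_nom) / (1 + inflation)
Substituting: (1 + r_real) = 1.1386 / 1.0071
(1 + r_real) = 1.130573
r_real = 1.130573 - 1 = 0.130573

0.130573


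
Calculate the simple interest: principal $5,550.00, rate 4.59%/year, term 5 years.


Formula: I = P * r * t
Substituting: I = $5,550.00 * 0.0459 * 5
Step: I = $5,550.00 * 0.2295
I = $1,273.73

$1,273.73


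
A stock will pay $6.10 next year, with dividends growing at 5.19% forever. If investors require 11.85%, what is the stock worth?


Formula: P = D1 / (r - g)
Spread: r - g = 0.1185 - 0.0519 = 0.0666
Substituting: P = $6.10 / 0.0666
P = $91.59

$91.59


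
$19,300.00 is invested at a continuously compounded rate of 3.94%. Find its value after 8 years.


Formula: FV = P * e^(r*t)
Exponent: r*t = 0.0394 * 8 = 0.3152
e^(0.3152) = 1.370533
FV = $19,300.00 * 1.370533 = $26,451.29

$26,451.29


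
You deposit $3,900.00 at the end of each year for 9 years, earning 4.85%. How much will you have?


Formula: FV = PMT * ((1+r)^n - 1) / r
Growth factor: (1 + 0.0485)^9 = 1.531496
Numerator: 1.531496 - 1 = 0.531496
FV = $3,900.00 * 0.531496 / 0.0485 = $42,738.87

$42,738.87


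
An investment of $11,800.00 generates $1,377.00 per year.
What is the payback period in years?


Formula: Payback = investment / annual cash flow
Substituting: Payback = $11,800.00 / $1,377.00
Payback = 8.5694 years

8.5694 years


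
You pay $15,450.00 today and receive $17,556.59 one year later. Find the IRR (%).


Formula: IRR = C1/C0 - 1
Substituting: IRR = $17,556.59 / $15,450.00 - 1
Ratio: 1.136349 - 1 = 0.136349
IRR = 13.6349%

13.6349%


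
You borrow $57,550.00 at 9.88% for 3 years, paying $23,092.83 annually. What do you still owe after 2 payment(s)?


Formula: Balance = PV*(1+r)^k - PMT*((1+r)^k - 1)/r
Growth: (1 + 0.0988)^2 = 1.207361
Accumulated factor: ((1+r)^k - 1)/r = 2.0988
Balance = $57,550.00 * 1.207361 - $23,092.83 * 2.0988
Balance = $21,016.42

$21,016.42


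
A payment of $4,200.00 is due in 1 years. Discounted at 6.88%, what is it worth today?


Formula: PV = FV / (1 + r)^n
Substituting: PV = $4,200.00 / (1 + 0.0688)^1
Discount factor: (1.0688)^1 = 1.0688
PV = $4,200.00 / 1.0688 = $3,929.64

$3,929.64


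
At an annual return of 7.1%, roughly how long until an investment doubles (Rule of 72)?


Formula: Years ≈ 72 / r
Substituting: Years ≈ 72 / 7.1
Years ≈ 10.1

10.1 years


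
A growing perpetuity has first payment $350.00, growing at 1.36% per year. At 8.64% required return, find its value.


Formula: PV = C / (r - g)
Spread: r - g = 0.0864 - 0.0136 = 0.0728
Substituting: PV = $350.00 / 0.0728
PV = $4,807.69

$4,807.69


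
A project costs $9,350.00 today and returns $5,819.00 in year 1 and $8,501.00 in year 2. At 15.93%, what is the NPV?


Formula: NPV = C0 + C1/(1+r) + C2/(1+r)^2
Discount C1: $5,819.00 / (1 + 0.1593) = $5,019.41
Discount C2: $8,501.00 / (1 + 0.1593)^2 = $6,325.26
NPV = -$9,350.00 + $5,019.41 + $6,325.26 = $1,994.67

$1,994.67


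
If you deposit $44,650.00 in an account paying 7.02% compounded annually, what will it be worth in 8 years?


Formula: FV = P * (1 + r)^n
Substituting: FV = $44,650.00 * (1 + 0.0702)^8
Growth factor: (1.0702)^8 = 1.720757
FV = $44,650.00 * 1.720757 = $76,831.81

$76,831.81


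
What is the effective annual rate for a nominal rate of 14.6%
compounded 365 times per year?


Formula: EAR = (1 + r/m)^m - 1
Period rate: r/m = 0.146 / 365 = 0.0004
Compounding: (1 + 0.0004)^365 = 1.157162
EAR = 1.157162 - 1 = 0.157162

0.157162


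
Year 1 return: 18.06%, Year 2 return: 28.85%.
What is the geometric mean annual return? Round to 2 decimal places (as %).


Formula: Geometric mean = ((1+r1)*(1+r2))^(1/2) - 1
Product: (1 + 0.1806) * (1 + 0.2885) = 1.1806 * 1.2885 = 1.521203
Square root: 1.521203^0.5 = 1.233371
Geometric mean = 1.233371 - 1 = 0.233371
As percentage: 23.34%

23.34%


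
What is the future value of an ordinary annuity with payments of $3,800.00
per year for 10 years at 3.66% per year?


Formula: FV = PMT * ((1+r)^n - 1) / r
Growth factor: (1 + 0.0366)^10 = 1.432557
Numerator: 1.432557 - 1 = 0.432557
FV = $3,800.00 * 0.432557 / 0.0366 = $44,910.34

$44,910.34


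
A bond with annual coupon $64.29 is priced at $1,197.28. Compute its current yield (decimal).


Formula: Current yield = annual coupon / price
Substituting: CY = $64.29 / $1,197.28
CY = 0.053697

0.053697


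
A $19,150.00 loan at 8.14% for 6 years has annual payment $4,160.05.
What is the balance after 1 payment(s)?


Formula: Balance = PV*(1+r)^k - PMT*((1+r)^k - 1)/r
Growth: (1 + 0.0814)^1 = 1.0814
Accumulated factor: ((1+r)^k - 1)/r = 1.0
Balance = $19,150.00 * 1.0814 - $4,160.05 * 1.0
Balance = $16,548.76

$16,548.76


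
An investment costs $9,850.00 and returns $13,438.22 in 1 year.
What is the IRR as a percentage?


Formula: IRR = C1/C0 - 1
Substituting: IRR = $13,438.22 / $9,850.00 - 1
Ratio: 1.364286 - 1 = 0.364286
IRR = 36.4286%

36.4286%


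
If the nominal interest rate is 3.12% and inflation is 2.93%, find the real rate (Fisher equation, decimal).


Formula: (1 + r_real) = (1 + r_nom) / (1 + inflation)
Substituting: (1 + r_real) = 1.0312 / 1.0293
(1 + r_real) = 1.001846
r_real = 1.001846 - 1 = 0.001846

0.001846


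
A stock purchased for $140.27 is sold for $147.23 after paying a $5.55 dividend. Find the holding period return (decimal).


Formula: HPR = (P1 - P0 + D) / P0
Gain: $147.23 - $140.27 + $5.55 = $12.51
HPR = $12.51 / $140.27 = 0.0892

0.0892


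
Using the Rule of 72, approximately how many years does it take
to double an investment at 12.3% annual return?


Formula: Years ≈ 72 / r
Substituting: Years ≈ 72 / 12.3
Years ≈ 5.9

5.9 years


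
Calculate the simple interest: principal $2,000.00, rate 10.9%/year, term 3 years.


Formula: I = P * r * t
Substituting: I = $2,000.00 * 0.109 * 3
Step: I = $2,000.00 * 0.327
I = $654.00

$654.00


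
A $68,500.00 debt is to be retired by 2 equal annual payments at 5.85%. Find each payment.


Formula: PMT = PV * r / (1 - (1+r)^(-n))
Denominator: 1 - (1 + 0.0585)^(-2) = 0.107479
Numerator: $68,500.00 * 0.0585 = 4007.25
PMT = 4007.25 / 0.107479 = $37,283.91

$37,283.91


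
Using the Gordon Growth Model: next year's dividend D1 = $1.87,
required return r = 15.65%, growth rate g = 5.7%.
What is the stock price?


Formula: P = D1 / (r - g)
Spread: r - g = 0.1565 - 0.057 = 0.0995
Substituting: P = $1.87 / 0.0995
P = $18.79

$18.79


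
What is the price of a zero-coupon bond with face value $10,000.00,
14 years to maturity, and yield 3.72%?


Formula: Price = FV / (1 + r)^n
Substituting: Price = $10,000.00 / (1 + 0.0372)^14
Discount factor: (1.0372)^14 = 1.667536
Price = $10,000.00 / 1.667536 = $5,996.87

$5,996.87


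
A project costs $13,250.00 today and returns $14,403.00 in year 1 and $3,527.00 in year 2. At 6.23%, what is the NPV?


Formula: NPV = C0 + C1/(1+r) + C2/(1+r)^2
Discount C1: $14,403.00 / (1 + 0.0623) = $13,558.32
Discount C2: $3,527.00 / (1 + 0.0623)^2 = $3,125.44
NPV = -$13,250.00 + $13,558.32 + $3,125.44 = $3,433.76

$3,433.76


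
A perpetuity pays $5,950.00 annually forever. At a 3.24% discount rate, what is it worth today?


Formula: PV = C / r
Substituting: PV = $5,950.00 / 0.0324
PV = $183,641.98

$183,641.98


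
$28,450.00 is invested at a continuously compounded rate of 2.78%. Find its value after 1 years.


Formula: FV = P * e^(r*t)
Exponent: r*t = 0.0278 * 1 = 0.0278
e^(0.0278) = 1.02819
FV = $28,450.00 * 1.02819 = $29,252.01

$29,252.01


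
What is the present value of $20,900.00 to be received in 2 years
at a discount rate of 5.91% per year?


Formula: PV = FV / (1 + r)^n
Substituting: PV = $20,900.00 / (1 + 0.0591)^2
Discount factor: (1.0591)^2 = 1.121693
PV = $20,900.00 / 1.121693 = $18,632.55

$18,632.55


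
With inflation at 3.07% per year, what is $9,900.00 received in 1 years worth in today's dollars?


Formula: Real value = nominal / (1 + inflation)^years
Price level: (1 + 0.0307)^1 = 1.0307
Real value = $9,900.00 / 1.0307 = $9,605.12

$9,605.12


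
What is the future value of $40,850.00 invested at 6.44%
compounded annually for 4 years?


Formula: FV = P * (1 + r)^n
Substituting: FV = $40,850.00 * (1 + 0.0644)^4
Growth factor: (1.0644)^4 = 1.28357
FV = $40,850.00 * 1.28357 = $52,433.82

$52,433.82


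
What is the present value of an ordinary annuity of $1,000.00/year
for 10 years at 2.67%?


Formula: PV = PMT * (1 - (1+r)^(-n)) / r
Discount factor: (1 + 0.0267)^(-10) = 0.768359
Bracket: 1 - 0.768359 = 0.231641
PV = $1,000.00 * 0.231641 / 0.0267 = $8,675.68

$8,675.68


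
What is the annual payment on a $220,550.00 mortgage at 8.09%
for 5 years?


Formula: PMT = PV * r / (1 - (1+r)^(-n))
Denominator: 1 - (1 + 0.0809)^(-5) = 0.322245
Numerator: $220,550.00 * 0.0809 = 17842.495
PMT = 17842.495 / 0.322245 = $55,369.26

$55,369.26


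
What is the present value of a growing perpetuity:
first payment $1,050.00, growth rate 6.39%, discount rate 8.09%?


Formula: PV = C / (r - g)
Spread: r - g = 0.0809 - 0.0639 = 0.017
Substituting: PV = $1,050.00 / 0.017
PV = $61,764.71

$61,764.71


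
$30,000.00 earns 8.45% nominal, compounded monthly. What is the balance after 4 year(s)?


Formula: FV = P * (1 + r/m)^(m*t)
Period rate: r/m = 0.0845 / 12 = 0.007042
Total periods: m*t = 12 * 4 = 48
Growth factor: (1 + 0.007042)^48 = 1.400481
FV = $30,000.00 * 1.400481 = $42,014.42

$42,014.42


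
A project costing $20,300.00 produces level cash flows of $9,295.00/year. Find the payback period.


Formula: Payback = investment / annual cash flow
Substituting: Payback = $20,300.00 / $9,295.00
Payback = 2.184 years

2.184 years


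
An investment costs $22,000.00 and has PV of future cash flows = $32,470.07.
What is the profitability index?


Formula: PI = PV(cash flows) / initial investment
Substituting: PI = $32,470.07 / $22,000.00
PI = 1.4759

1.4759


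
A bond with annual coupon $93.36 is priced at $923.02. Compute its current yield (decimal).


Formula: Current yield = annual coupon / price
Substituting: CY = $93.36 / $923.02
CY = 0.101146

0.101146


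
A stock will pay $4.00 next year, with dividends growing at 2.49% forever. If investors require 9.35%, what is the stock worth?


Formula: P = D1 / (r - g)
Spread: r - g = 0.0935 - 0.0249 = 0.0686
Substituting: P = $4.00 / 0.0686
P = $58.31

$58.31


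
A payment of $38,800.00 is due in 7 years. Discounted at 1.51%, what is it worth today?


Formula: PV = FV / (1 + r)^n
Substituting: PV = $38,800.00 / (1 + 0.0151)^7
Discount factor: (1.0151)^7 = 1.110611
PV = $38,800.00 / 1.110611 = $34,935.74

$34,935.74


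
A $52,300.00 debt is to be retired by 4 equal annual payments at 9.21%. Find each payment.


Formula: PMT = PV * r / (1 - (1+r)^(-n))
Denominator: 1 - (1 + 0.0921)^(-4) = 0.297008
Numerator: $52,300.00 * 0.0921 = 4816.83
PMT = 4816.83 / 0.297008 = $16,217.84

$16,217.84


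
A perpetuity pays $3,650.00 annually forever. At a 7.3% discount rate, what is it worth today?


Formula: PV = C / r
Substituting: PV = $3,650.00 / 0.073
PV = $50,000.00

$50,000.00


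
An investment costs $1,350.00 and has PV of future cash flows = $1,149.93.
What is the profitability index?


Formula: PI = PV(cash flows) / initial investment
Substituting: PI = $1,149.93 / $1,350.00
PI = 0.8518

0.8518


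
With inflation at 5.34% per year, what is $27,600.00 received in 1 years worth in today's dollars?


Formula: Real value = nominal / (1 + inflation)^years
Price level: (1 + 0.0534)^1 = 1.0534
Real value = $27,600.00 / 1.0534 = $26,200.87

$26,200.87


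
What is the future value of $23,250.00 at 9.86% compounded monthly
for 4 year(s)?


Formula: FV = P * (1 + r/m)^(m*t)
Period rate: r/m = 0.0986 / 12 = 0.008217
Total periods: m*t = 12 * 4 = 48
Growth factor: (1 + 0.008217)^48 = 1.481105
FV = $23,250.00 * 1.481105 = $34,435.69

$34,435.69


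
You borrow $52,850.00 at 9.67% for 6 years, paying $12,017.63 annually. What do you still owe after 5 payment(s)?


Formula: Balance = PV*(1+r)^k - PMT*((1+r)^k - 1)/r
Growth: (1 + 0.0967)^5 = 1.586497
Accumulated factor: ((1+r)^k - 1)/r = 6.065117
Balance = $52,850.00 * 1.586497 - $12,017.63 * 6.065117
Balance = $10,958.02

$10,958.02


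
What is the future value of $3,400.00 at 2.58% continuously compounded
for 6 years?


Formula: FV = P * e^(r*t)
Exponent: r*t = 0.0258 * 6 = 0.1548
e^(0.1548) = 1.167424
FV = $3,400.00 * 1.167424 = $3,969.24

$3,969.24


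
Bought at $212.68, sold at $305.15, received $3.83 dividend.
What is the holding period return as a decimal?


Formula: HPR = (P1 - P0 + D) / P0
Gain: $305.15 - $212.68 + $3.83 = $96.30
HPR = $96.30 / $212.68 = 0.4528

0.4528


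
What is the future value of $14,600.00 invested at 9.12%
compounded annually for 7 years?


Formula: FV = P * (1 + r)^n
Substituting: FV = $14,600.00 * (1 + 0.0912)^7
Growth factor: (1.0912)^7 = 1.842173
FV = $14,600.00 * 1.842173 = $26,895.73

$26,895.73


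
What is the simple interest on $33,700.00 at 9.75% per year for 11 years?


Formula: I = P * r * t
Substituting: I = $33,700.00 * 0.0975 * 11
Step: I = $33,700.00 * 1.0725
I = $36,143.25

$36,143.25


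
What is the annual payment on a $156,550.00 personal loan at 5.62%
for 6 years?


Formula: PMT = PV * r / (1 - (1+r)^(-n))
Denominator: 1 - (1 + 0.0562)^(-6) = 0.279684
Numerator: $156,550.00 * 0.0562 = 8798.11
PMT = 8798.11 / 0.279684 = $31,457.32

$31,457.32


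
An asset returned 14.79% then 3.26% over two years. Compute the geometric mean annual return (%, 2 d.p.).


Formula: Geometric mean = ((1+r1)*(1+r2))^(1/2) - 1
Product: (1 + 0.1479) * (1 + 0.0326) = 1.1479 * 1.0326 = 1.185322
Square root: 1.185322^0.5 = 1.088725
Geometric mean = 1.088725 - 1 = 0.088725
As percentage: 8.87%

8.87%


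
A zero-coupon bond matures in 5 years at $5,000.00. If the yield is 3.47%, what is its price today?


Formula: Price = FV / (1 + r)^n
Substituting: Price = $5,000.00 / (1 + 0.0347)^5
Discount factor: (1.0347)^5 = 1.185966
Price = $5,000.00 / 1.185966 = $4,215.97

$4,215.97


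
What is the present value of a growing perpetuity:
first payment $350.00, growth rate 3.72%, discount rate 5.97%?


Formula: PV = C / (r - g)
Spread: r - g = 0.0597 - 0.0372 = 0.0225
Substituting: PV = $350.00 / 0.0225
PV = $15,555.56

$15,555.56


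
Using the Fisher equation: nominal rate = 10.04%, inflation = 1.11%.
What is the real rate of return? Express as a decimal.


Formula: (1 + r_real) = (1 + r_nom) / (1 + inflation)
Substituting: (1 + r_real) = 1.1004 / 1.0111
(1 + r_real) = 1.08832
r_real = 1.08832 - 1 = 0.08832

0.08832


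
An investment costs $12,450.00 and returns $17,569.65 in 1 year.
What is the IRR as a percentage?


Formula: IRR = C1/C0 - 1
Substituting: IRR = $17,569.65 / $12,450.00 - 1
Ratio: 1.411217 - 1 = 0.411217
IRR = 41.1217%

41.1217%


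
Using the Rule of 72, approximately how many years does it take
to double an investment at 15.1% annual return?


Formula: Years ≈ 72 / r
Substituting: Years ≈ 72 / 15.1
Years ≈ 4.8

4.8 years


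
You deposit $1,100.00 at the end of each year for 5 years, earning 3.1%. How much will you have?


Formula: FV = PMT * ((1+r)^n - 1) / r
Growth factor: (1 + 0.031)^5 = 1.164913
Numerator: 1.164913 - 1 = 0.164913
FV = $1,100.00 * 0.164913 / 0.031 = $5,851.74

$5,851.74


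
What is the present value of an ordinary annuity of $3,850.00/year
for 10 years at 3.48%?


Formula: PV = PMT * (1 - (1+r)^(-n)) / r
Discount factor: (1 + 0.0348)^(-10) = 0.71029
Bracket: 1 - 0.71029 = 0.28971
PV = $3,850.00 * 0.28971 / 0.0348 = $32,051.23

$32,051.23


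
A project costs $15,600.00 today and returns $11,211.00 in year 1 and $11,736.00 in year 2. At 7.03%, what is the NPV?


Formula: NPV = C0 + C1/(1+r) + C2/(1+r)^2
Discount C1: $11,211.00 / (1 + 0.0703) = $10,474.63
Discount C2: $11,736.00 / (1 + 0.0703)^2 = $10,244.93
NPV = -$15,600.00 + $10,474.63 + $10,244.93 = $5,119.56

$5,119.56


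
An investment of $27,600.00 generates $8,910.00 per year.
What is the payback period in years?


Formula: Payback = investment / annual cash flow
Substituting: Payback = $27,600.00 / $8,910.00
Payback = 3.0976 years

3.0976 years


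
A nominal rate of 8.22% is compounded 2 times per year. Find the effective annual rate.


Formula: EAR = (1 + r/m)^m - 1
Period rate: r/m = 0.0822 / 2 = 0.0411
Compounding: (1 + 0.0411)^2 = 1.083889
EAR = 1.083889 - 1 = 0.083889

0.083889


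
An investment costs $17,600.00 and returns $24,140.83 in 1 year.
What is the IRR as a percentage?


Formula: IRR = C1/C0 - 1
Substituting: IRR = $24,140.83 / $17,600.00 - 1
Ratio: 1.371638 - 1 = 0.371638
IRR = 37.1638%

37.1638%
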